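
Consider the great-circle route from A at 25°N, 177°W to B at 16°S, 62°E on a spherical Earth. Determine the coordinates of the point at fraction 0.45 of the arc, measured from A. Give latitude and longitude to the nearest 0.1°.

Write both endpoints as unit vectors p₁, p₂ with components (cos φ cos λ, cos φ sin λ, sin φ).
The central angle between the endpoints is δ = arccos(p₁·p₂) ≈ 2.171 rad (124.4°).
Interpolate at f = 0.45 with slerp weights a = sin((1−f)δ)/sin δ ≈ 1.127, b = sin(fδ)/sin δ ≈ 1.005.
p = a·p₁ + b·p₂ ≈ (-0.567, 0.799, 0.199); φ = arcsin(p_z) ≈ 11.50°, λ = atan2(p_y, p_x) ≈ 125.34°.

≈ 11.5°N, 125.3°E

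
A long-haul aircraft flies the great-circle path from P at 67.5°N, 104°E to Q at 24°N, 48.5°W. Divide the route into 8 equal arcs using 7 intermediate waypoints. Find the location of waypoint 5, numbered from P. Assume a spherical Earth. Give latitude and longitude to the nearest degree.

Write both endpoints as unit vectors p₁, p₂ with components (cos φ cos λ, cos φ sin λ, sin φ).
The central angle between the endpoints is δ = arccos(p₁·p₂) ≈ 1.505 rad (86.2°).
Interpolate at f = 5/8 with slerp weights a = sin((1−f)δ)/sin δ ≈ 0.536, b = sin(fδ)/sin δ ≈ 0.810.
p = a·p₁ + b·p₂ ≈ (0.441, -0.355, 0.825); φ = arcsin(p_z) ≈ 55.55°, λ = atan2(p_y, p_x) ≈ -38.86°.

≈ 56°N, 39°W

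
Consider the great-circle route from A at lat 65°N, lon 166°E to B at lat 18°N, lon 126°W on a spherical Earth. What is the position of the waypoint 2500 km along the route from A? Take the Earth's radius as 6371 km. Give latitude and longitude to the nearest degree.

≈ lat 53°N, lon 155°W

Write both endpoints as unit vectors p₁, p₂ with components (cos φ cos λ, cos φ sin λ, sin φ).
The central angle between the endpoints is δ = arccos(p₁·p₂) ≈ 1.126 rad (64.5°). The total great-circle distance is δ·R ≈ 1.126 × 6371 ≈ 7171 km, so the target fraction is f = 2500/7171 ≈ 0.349.
Interpolate at f ≈ 0.349 with slerp weights a = sin((1−f)δ)/sin δ ≈ 0.742, b = sin(fδ)/sin δ ≈ 0.424.
p = a·p₁ + b·p₂ ≈ (-0.541, -0.250, 0.803); φ = arcsin(p_z) ≈ 53.42°, λ = atan2(p_y, p_x) ≈ -155.18°.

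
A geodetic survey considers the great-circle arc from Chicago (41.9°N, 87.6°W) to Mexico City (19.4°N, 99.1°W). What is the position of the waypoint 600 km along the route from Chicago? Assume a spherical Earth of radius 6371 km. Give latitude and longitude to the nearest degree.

≈ (37°N, 91°W)

Convert each endpoint to a unit vector on the sphere (x = cos φ cos λ, y = cos φ sin λ, z = sin φ).
The central angle between the endpoints is δ = arccos(p₁·p₂) ≈ 0.428 rad (24.5°). The total great-circle distance is δ·R ≈ 0.428 × 6371 ≈ 2727 km, so the target fraction is f = 600/2727 ≈ 0.220.
Interpolate at f ≈ 0.220 with slerp weights a = sin((1−f)δ)/sin δ ≈ 0.789, b = sin(fδ)/sin δ ≈ 0.227.
p = a·p₁ + b·p₂ ≈ (-0.009, -0.798, 0.602); φ = arcsin(p_z) ≈ 37.05°, λ = atan2(p_y, p_x) ≈ -90.66°.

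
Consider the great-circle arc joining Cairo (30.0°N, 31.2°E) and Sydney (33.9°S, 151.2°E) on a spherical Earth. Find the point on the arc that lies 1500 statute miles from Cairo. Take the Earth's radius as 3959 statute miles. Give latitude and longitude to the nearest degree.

≈ (20°N, 53°E)

From cos δ = sin φ₁ sin φ₂ + cos φ₁ cos φ₂ cos Δλ, the central angle is δ ≈ 2.263 rad (129.7°). The total great-circle distance is δ·R ≈ 2.263 × 3959 ≈ 8959 mi, so the target fraction is f = 1500/8959 ≈ 0.167.
Interpolate at f ≈ 0.167 with slerp weights a = sin((1−f)δ)/sin δ ≈ 1.236, b = sin(fδ)/sin δ ≈ 0.480.
p = a·p₁ + b·p₂ ≈ (0.566, 0.747, 0.350); φ = arcsin(p_z) ≈ 20.48°, λ = atan2(p_y, p_x) ≈ 52.83°.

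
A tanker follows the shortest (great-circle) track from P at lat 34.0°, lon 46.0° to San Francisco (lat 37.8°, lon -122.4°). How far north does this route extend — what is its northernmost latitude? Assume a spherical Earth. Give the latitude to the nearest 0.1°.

≈ 82.1°

The great circle lies in the plane with unit normal n̂ = (p₁ × p₂)/|p₁ × p₂|.
Here n̂_z ≈ -0.138; the vertex latitude is φ_max = arccos|n̂_z| ≈ 82.1°.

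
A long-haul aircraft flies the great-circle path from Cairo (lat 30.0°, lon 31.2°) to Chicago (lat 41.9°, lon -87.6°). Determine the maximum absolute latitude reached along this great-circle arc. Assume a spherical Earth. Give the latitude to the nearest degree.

The great circle lies in the plane with unit normal n̂ = (p₁ × p₂)/|p₁ × p₂|.
Here n̂_z ≈ -0.565; the vertex latitude is φ_max = arccos|n̂_z| ≈ 55.6°.
Check via Clairaut: cos φ_max = |cos φ₁| · sin C = cos(30.0°)·sin(40.7°) ≈ 0.565, again giving ≈ 55.6°.

≈ 56°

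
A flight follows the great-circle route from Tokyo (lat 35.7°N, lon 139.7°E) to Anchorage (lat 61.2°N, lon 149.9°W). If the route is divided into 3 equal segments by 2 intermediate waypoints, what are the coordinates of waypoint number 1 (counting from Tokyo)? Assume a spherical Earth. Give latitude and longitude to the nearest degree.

≈ lat 48°N, lon 155°E

Write both endpoints as unit vectors p₁, p₂ with components (cos φ cos λ, cos φ sin λ, sin φ).
The central angle between the endpoints is δ = arccos(p₁·p₂) ≈ 0.873 rad (50.0°).
Interpolate at f = 1/3 with slerp weights a = sin((1−f)δ)/sin δ ≈ 0.717, b = sin(fδ)/sin δ ≈ 0.374.
p = a·p₁ + b·p₂ ≈ (-0.600, 0.286, 0.747); φ = arcsin(p_z) ≈ 48.31°, λ = atan2(p_y, p_x) ≈ 154.50°.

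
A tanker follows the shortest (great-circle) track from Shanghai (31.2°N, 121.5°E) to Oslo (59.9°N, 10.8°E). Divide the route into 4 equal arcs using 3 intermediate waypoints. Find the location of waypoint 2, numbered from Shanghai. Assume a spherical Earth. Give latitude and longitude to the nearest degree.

Write both endpoints as unit vectors p₁, p₂ with components (cos φ cos λ, cos φ sin λ, sin φ).
The central angle between the endpoints is δ = arccos(p₁·p₂) ≈ 1.270 rad (72.8°).
Interpolate at f = 2/4 with slerp weights a = sin((1−f)δ)/sin δ ≈ 0.621, b = sin(fδ)/sin δ ≈ 0.621.
p = a·p₁ + b·p₂ ≈ (0.028, 0.511, 0.859); φ = arcsin(p_z) ≈ 59.20°, λ = atan2(p_y, p_x) ≈ 86.82°.

≈ (59°N, 87°E)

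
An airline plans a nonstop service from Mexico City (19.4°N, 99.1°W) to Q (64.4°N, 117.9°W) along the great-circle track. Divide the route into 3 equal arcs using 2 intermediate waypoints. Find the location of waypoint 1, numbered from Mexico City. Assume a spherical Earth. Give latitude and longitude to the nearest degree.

≈ (35°N, 103°W)

The haversine formula gives a central angle δ ≈ 0.816 rad (46.7°) between the endpoints.
Interpolate at f = 1/3 with slerp weights a = sin((1−f)δ)/sin δ ≈ 0.711, b = sin(fδ)/sin δ ≈ 0.369.
p = a·p₁ + b·p₂ ≈ (-0.181, -0.803, 0.569); φ = arcsin(p_z) ≈ 34.65°, λ = atan2(p_y, p_x) ≈ -102.68°.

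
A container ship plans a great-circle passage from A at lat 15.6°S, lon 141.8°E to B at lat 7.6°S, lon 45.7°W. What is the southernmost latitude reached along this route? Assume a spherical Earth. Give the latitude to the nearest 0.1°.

≈ 72.4°S

The great circle lies in the plane with unit normal n̂ = (p₁ × p₂)/|p₁ × p₂|.
Here n̂_z ≈ +0.302; the vertex latitude is φ_max = arccos|n̂_z| ≈ 72.4°.
Check via Clairaut: cos φ_max = |cos φ₁| · sin C = cos(15.6°)·sin(161.7°) ≈ 0.302, again giving ≈ 72.4°.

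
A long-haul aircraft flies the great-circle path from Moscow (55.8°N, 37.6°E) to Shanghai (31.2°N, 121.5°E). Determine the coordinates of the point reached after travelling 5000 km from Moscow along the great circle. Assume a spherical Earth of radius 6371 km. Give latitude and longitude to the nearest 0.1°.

Convert each endpoint to a unit vector on the sphere (x = cos φ cos λ, y = cos φ sin λ, z = sin φ).
The central angle between the endpoints is δ = arccos(p₁·p₂) ≈ 1.071 rad (61.3°). The total great-circle distance is δ·R ≈ 1.071 × 6371 ≈ 6821 km, so the target fraction is f = 5000/6821 ≈ 0.733.
Interpolate at f ≈ 0.733 with slerp weights a = sin((1−f)δ)/sin δ ≈ 0.321, b = sin(fδ)/sin δ ≈ 0.805.
p = a·p₁ + b·p₂ ≈ (-0.217, 0.698, 0.683); φ = arcsin(p_z) ≈ 43.07°, λ = atan2(p_y, p_x) ≈ 107.27°.

≈ (43.1°N, 107.3°E)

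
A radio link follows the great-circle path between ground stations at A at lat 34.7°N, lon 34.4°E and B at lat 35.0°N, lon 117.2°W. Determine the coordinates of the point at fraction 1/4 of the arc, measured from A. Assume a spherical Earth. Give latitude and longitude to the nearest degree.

≈ lat 58°N, lon 15°E

Write both endpoints as unit vectors p₁, p₂ with components (cos φ cos λ, cos φ sin λ, sin φ).
The central angle between the endpoints is δ = arccos(p₁·p₂) ≈ 1.840 rad (105.4°).
Interpolate at f = 1/4 with slerp weights a = sin((1−f)δ)/sin δ ≈ 1.019, b = sin(fδ)/sin δ ≈ 0.461.
p = a·p₁ + b·p₂ ≈ (0.518, 0.138, 0.844); φ = arcsin(p_z) ≈ 57.56°, λ = atan2(p_y, p_x) ≈ 14.86°.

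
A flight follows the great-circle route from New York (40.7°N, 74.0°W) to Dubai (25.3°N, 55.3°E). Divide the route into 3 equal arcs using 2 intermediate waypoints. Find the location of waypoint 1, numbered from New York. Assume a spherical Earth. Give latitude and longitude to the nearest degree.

The haversine formula gives a central angle δ ≈ 1.727 rad (98.9°) between the endpoints.
Interpolate at f = 1/3 with slerp weights a = sin((1−f)δ)/sin δ ≈ 0.925, b = sin(fδ)/sin δ ≈ 0.551.
p = a·p₁ + b·p₂ ≈ (0.477, -0.264, 0.838); φ = arcsin(p_z) ≈ 56.97°, λ = atan2(p_y, p_x) ≈ -28.99°.

≈ (57°N, 29°W)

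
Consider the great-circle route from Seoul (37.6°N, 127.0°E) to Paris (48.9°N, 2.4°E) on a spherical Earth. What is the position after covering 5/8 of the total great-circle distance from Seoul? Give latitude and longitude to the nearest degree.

Write both endpoints as unit vectors p₁, p₂ with components (cos φ cos λ, cos φ sin λ, sin φ).
The central angle between the endpoints is δ = arccos(p₁·p₂) ≈ 1.406 rad (80.6°).
Interpolate at f = 5/8 with slerp weights a = sin((1−f)δ)/sin δ ≈ 0.510, b = sin(fδ)/sin δ ≈ 0.781.
p = a·p₁ + b·p₂ ≈ (0.269, 0.344, 0.899); φ = arcsin(p_z) ≈ 64.08°, λ = atan2(p_y, p_x) ≈ 51.95°.

≈ 64°N, 52°E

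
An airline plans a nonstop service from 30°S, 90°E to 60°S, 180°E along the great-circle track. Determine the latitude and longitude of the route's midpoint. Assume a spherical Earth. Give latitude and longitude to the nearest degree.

≈ 54°S, 120°E

Write both endpoints as unit vectors p₁, p₂ with components (cos φ cos λ, cos φ sin λ, sin φ).
The central angle between the endpoints is δ = arccos(p₁·p₂) ≈ 1.123 rad (64.3°).
Interpolate at f = 1/2 with slerp weights a = sin((1−f)δ)/sin δ ≈ 0.591, b = sin(fδ)/sin δ ≈ 0.591.
p = a·p₁ + b·p₂ ≈ (-0.295, 0.512, -0.807); φ = arcsin(p_z) ≈ -53.79°, λ = atan2(p_y, p_x) ≈ 120.00°.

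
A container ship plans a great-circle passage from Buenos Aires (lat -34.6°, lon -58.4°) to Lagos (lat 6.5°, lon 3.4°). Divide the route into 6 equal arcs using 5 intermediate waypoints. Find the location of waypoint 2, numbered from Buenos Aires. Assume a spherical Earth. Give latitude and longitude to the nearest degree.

≈ lat -23°, lon -35°

Convert each endpoint to a unit vector on the sphere (x = cos φ cos λ, y = cos φ sin λ, z = sin φ).
The central angle between the endpoints is δ = arccos(p₁·p₂) ≈ 1.243 rad (71.2°).
Interpolate at f = 2/6 with slerp weights a = sin((1−f)δ)/sin δ ≈ 0.778, b = sin(fδ)/sin δ ≈ 0.425.
p = a·p₁ + b·p₂ ≈ (0.757, -0.521, -0.394); φ = arcsin(p_z) ≈ -23.20°, λ = atan2(p_y, p_x) ≈ -34.51°.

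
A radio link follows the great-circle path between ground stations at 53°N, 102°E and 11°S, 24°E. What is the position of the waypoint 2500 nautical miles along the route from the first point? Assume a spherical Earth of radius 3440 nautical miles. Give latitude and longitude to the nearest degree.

Convert each endpoint to a unit vector on the sphere (x = cos φ cos λ, y = cos φ sin λ, z = sin φ).
The central angle between the endpoints is δ = arccos(p₁·p₂) ≈ 1.600 rad (91.7°). The total great-circle distance is δ·R ≈ 1.600 × 3440 ≈ 5505 nmi, so the target fraction is f = 2500/5505 ≈ 0.454.
Interpolate at f ≈ 0.454 with slerp weights a = sin((1−f)δ)/sin δ ≈ 0.767, b = sin(fδ)/sin δ ≈ 0.665.
p = a·p₁ + b·p₂ ≈ (0.500, 0.717, 0.486); φ = arcsin(p_z) ≈ 29.06°, λ = atan2(p_y, p_x) ≈ 55.10°.

≈ 29°N, 55°E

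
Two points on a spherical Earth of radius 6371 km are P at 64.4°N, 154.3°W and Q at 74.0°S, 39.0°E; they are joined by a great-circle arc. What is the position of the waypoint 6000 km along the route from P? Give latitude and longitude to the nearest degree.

Convert each endpoint to a unit vector on the sphere (x = cos φ cos λ, y = cos φ sin λ, z = sin φ).
The central angle between the endpoints is δ = arccos(p₁·p₂) ≈ 2.956 rad (169.4°). The total great-circle distance is δ·R ≈ 2.956 × 6371 ≈ 18832 km, so the target fraction is f = 6000/18832 ≈ 0.319.
Interpolate at f ≈ 0.319 with slerp weights a = sin((1−f)δ)/sin δ ≈ 4.892, b = sin(fδ)/sin δ ≈ 4.379.
p = a·p₁ + b·p₂ ≈ (-0.967, -0.157, 0.202); φ = arcsin(p_z) ≈ 11.68°, λ = atan2(p_y, p_x) ≈ -170.77°.

≈ 12°N, 171°W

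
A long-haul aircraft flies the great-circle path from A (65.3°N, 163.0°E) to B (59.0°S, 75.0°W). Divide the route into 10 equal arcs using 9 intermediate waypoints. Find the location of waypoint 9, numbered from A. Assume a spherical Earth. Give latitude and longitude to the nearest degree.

≈ (48°S, 93°W)

Write both endpoints as unit vectors p₁, p₂ with components (cos φ cos λ, cos φ sin λ, sin φ).
The central angle between the endpoints is δ = arccos(p₁·p₂) ≈ 2.674 rad (153.2°).
Interpolate at f = 9/10 with slerp weights a = sin((1−f)δ)/sin δ ≈ 0.587, b = sin(fδ)/sin δ ≈ 1.488.
p = a·p₁ + b·p₂ ≈ (-0.036, -0.669, -0.743); φ = arcsin(p_z) ≈ -47.96°, λ = atan2(p_y, p_x) ≈ -93.09°.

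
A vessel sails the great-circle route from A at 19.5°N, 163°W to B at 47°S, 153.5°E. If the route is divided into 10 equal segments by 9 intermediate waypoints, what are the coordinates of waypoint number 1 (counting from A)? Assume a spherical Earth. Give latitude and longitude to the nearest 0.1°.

The haversine formula gives a central angle δ ≈ 1.347 rad (77.2°) between the endpoints.
Interpolate at f = 1/10 with slerp weights a = sin((1−f)δ)/sin δ ≈ 0.960, b = sin(fδ)/sin δ ≈ 0.138.
p = a·p₁ + b·p₂ ≈ (-0.950, -0.223, 0.220); φ = arcsin(p_z) ≈ 12.70°, λ = atan2(p_y, p_x) ≈ -166.80°.

≈ 12.7°N, 166.8°W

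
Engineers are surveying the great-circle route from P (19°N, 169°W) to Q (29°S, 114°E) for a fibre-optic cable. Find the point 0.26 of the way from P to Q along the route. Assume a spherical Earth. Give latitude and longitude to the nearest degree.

≈ (6°N, 171°E)

Write both endpoints as unit vectors p₁, p₂ with components (cos φ cos λ, cos φ sin λ, sin φ).
The central angle between the endpoints is δ = arccos(p₁·p₂) ≈ 1.543 rad (88.4°).
Interpolate at f = 0.26 with slerp weights a = sin((1−f)δ)/sin δ ≈ 0.910, b = sin(fδ)/sin δ ≈ 0.391.
p = a·p₁ + b·p₂ ≈ (-0.983, 0.148, 0.107); φ = arcsin(p_z) ≈ 6.13°, λ = atan2(p_y, p_x) ≈ 171.44°.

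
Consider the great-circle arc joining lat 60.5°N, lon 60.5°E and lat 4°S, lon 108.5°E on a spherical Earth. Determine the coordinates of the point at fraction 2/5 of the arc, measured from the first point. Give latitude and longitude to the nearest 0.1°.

≈ lat 36.8°N, lon 89.0°E

Convert each endpoint to a unit vector on the sphere (x = cos φ cos λ, y = cos φ sin λ, z = sin φ).
The central angle between the endpoints is δ = arccos(p₁·p₂) ≈ 1.300 rad (74.5°).
Interpolate at f = 2/5 with slerp weights a = sin((1−f)δ)/sin δ ≈ 0.730, b = sin(fδ)/sin δ ≈ 0.516.
p = a·p₁ + b·p₂ ≈ (0.014, 0.800, 0.599); φ = arcsin(p_z) ≈ 36.81°, λ = atan2(p_y, p_x) ≈ 89.02°.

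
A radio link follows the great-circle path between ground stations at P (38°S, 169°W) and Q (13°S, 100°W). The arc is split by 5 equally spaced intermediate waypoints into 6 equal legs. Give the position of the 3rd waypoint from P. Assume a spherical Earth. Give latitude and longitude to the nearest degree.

Convert each endpoint to a unit vector on the sphere (x = cos φ cos λ, y = cos φ sin λ, z = sin φ).
The central angle between the endpoints is δ = arccos(p₁·p₂) ≈ 1.144 rad (65.6°).
Interpolate at f = 3/6 with slerp weights a = sin((1−f)δ)/sin δ ≈ 0.595, b = sin(fδ)/sin δ ≈ 0.595.
p = a·p₁ + b·p₂ ≈ (-0.561, -0.660, -0.500); φ = arcsin(p_z) ≈ -30.00°, λ = atan2(p_y, p_x) ≈ -130.34°.

≈ (30°S, 130°W)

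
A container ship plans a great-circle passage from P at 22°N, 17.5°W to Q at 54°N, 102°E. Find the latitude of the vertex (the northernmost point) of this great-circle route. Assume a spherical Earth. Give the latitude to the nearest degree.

The great circle lies in the plane with unit normal n̂ = (p₁ × p₂)/|p₁ × p₂|.
Here n̂_z ≈ +0.475; the vertex latitude is φ_max = arccos|n̂_z| ≈ 61.7°.

≈ 62°N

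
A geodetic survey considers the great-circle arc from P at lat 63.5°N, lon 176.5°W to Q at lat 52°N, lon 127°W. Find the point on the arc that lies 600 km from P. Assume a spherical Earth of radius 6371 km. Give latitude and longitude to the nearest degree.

≈ lat 63°N, lon 165°W

Convert each endpoint to a unit vector on the sphere (x = cos φ cos λ, y = cos φ sin λ, z = sin φ).
The central angle between the endpoints is δ = arccos(p₁·p₂) ≈ 0.487 rad (27.9°). The total great-circle distance is δ·R ≈ 0.487 × 6371 ≈ 3104 km, so the target fraction is f = 600/3104 ≈ 0.193.
Interpolate at f ≈ 0.193 with slerp weights a = sin((1−f)δ)/sin δ ≈ 0.818, b = sin(fδ)/sin δ ≈ 0.201.
p = a·p₁ + b·p₂ ≈ (-0.439, -0.121, 0.890); φ = arcsin(p_z) ≈ 62.92°, λ = atan2(p_y, p_x) ≈ -164.58°.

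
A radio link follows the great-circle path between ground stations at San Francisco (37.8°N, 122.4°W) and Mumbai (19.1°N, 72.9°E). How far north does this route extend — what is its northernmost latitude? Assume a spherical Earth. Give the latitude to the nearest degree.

≈ 77°N

The great circle lies in the plane with unit normal n̂ = (p₁ × p₂)/|p₁ × p₂|.
Here n̂_z ≈ -0.231; the vertex latitude is φ_max = arccos|n̂_z| ≈ 76.7°.
Check via Clairaut: cos φ_max = |cos φ₁| · sin C = cos(37.8°)·sin(17.0°) ≈ 0.231, again giving ≈ 76.7°.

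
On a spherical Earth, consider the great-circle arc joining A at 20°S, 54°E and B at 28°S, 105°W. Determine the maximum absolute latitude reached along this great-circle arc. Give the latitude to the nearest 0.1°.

≈ 67.9°S

The great circle lies in the plane with unit normal n̂ = (p₁ × p₂)/|p₁ × p₂|.
Here n̂_z ≈ -0.377; the vertex latitude is φ_max = arccos|n̂_z| ≈ 67.9°.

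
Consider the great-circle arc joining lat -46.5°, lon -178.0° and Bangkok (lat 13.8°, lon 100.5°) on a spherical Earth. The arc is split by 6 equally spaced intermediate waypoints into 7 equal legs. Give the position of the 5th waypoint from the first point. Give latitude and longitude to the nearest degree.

Convert each endpoint to a unit vector on the sphere (x = cos φ cos λ, y = cos φ sin λ, z = sin φ).
The central angle between the endpoints is δ = arccos(p₁·p₂) ≈ 1.645 rad (94.3°).
Interpolate at f = 5/7 with slerp weights a = sin((1−f)δ)/sin δ ≈ 0.454, b = sin(fδ)/sin δ ≈ 0.925.
p = a·p₁ + b·p₂ ≈ (-0.476, 0.873, -0.109); φ = arcsin(p_z) ≈ -6.24°, λ = atan2(p_y, p_x) ≈ 118.62°.

≈ lat -6°, lon 119°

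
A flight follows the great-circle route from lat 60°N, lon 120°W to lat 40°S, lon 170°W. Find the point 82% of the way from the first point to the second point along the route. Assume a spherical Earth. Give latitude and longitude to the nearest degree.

≈ lat 22°S, lon 162°W

Write both endpoints as unit vectors p₁, p₂ with components (cos φ cos λ, cos φ sin λ, sin φ).
The central angle between the endpoints is δ = arccos(p₁·p₂) ≈ 1.886 rad (108.1°).
Interpolate at f = 0.82 with slerp weights a = sin((1−f)δ)/sin δ ≈ 0.350, b = sin(fδ)/sin δ ≈ 1.052.
p = a·p₁ + b·p₂ ≈ (-0.881, -0.292, -0.373); φ = arcsin(p_z) ≈ -21.87°, λ = atan2(p_y, p_x) ≈ -161.68°.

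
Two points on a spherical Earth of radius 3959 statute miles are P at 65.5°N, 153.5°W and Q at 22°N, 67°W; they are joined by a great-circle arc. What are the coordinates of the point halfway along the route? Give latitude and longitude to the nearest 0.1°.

Write both endpoints as unit vectors p₁, p₂ with components (cos φ cos λ, cos φ sin λ, sin φ).
The central angle between the endpoints is δ = arccos(p₁·p₂) ≈ 1.198 rad (68.6°).
Interpolate at f = 1/2 with slerp weights a = sin((1−f)δ)/sin δ ≈ 0.605, b = sin(fδ)/sin δ ≈ 0.605.
p = a·p₁ + b·p₂ ≈ (-0.005, -0.629, 0.778); φ = arcsin(p_z) ≈ 51.05°, λ = atan2(p_y, p_x) ≈ -90.49°.

≈ 51.0°N, 90.5°W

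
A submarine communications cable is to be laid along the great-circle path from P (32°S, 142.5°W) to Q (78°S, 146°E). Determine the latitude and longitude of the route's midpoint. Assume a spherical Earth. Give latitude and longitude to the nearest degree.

Write both endpoints as unit vectors p₁, p₂ with components (cos φ cos λ, cos φ sin λ, sin φ).
The central angle between the endpoints is δ = arccos(p₁·p₂) ≈ 0.959 rad (55.0°).
Interpolate at f = 1/2 with slerp weights a = sin((1−f)δ)/sin δ ≈ 0.564, b = sin(fδ)/sin δ ≈ 0.564.
p = a·p₁ + b·p₂ ≈ (-0.476, -0.225, -0.850); φ = arcsin(p_z) ≈ -58.20°, λ = atan2(p_y, p_x) ≈ -154.67°.

≈ (58°S, 155°W)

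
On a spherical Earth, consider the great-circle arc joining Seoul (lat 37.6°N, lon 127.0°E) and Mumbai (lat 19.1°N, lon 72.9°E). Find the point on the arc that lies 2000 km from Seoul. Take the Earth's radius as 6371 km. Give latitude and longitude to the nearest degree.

≈ lat 34°N, lon 105°E

From cos δ = sin φ₁ sin φ₂ + cos φ₁ cos φ₂ cos Δλ, the central angle is δ ≈ 0.878 rad (50.3°). The total great-circle distance is δ·R ≈ 0.878 × 6371 ≈ 5594 km, so the target fraction is f = 2000/5594 ≈ 0.358.
Interpolate at f ≈ 0.358 with slerp weights a = sin((1−f)δ)/sin δ ≈ 0.695, b = sin(fδ)/sin δ ≈ 0.401.
p = a·p₁ + b·p₂ ≈ (-0.220, 0.802, 0.555); φ = arcsin(p_z) ≈ 33.73°, λ = atan2(p_y, p_x) ≈ 105.33°.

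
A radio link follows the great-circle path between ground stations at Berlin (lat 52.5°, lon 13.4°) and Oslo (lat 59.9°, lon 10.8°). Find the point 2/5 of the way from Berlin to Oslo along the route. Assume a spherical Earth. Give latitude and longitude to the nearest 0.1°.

Write both endpoints as unit vectors p₁, p₂ with components (cos φ cos λ, cos φ sin λ, sin φ).
The central angle between the endpoints is δ = arccos(p₁·p₂) ≈ 0.132 rad (7.5°).
Interpolate at f = 2/5 with slerp weights a = sin((1−f)δ)/sin δ ≈ 0.601, b = sin(fδ)/sin δ ≈ 0.401.
p = a·p₁ + b·p₂ ≈ (0.553, 0.122, 0.824); φ = arcsin(p_z) ≈ 55.47°, λ = atan2(p_y, p_x) ≈ 12.48°.

≈ lat 55.5°, lon 12.5°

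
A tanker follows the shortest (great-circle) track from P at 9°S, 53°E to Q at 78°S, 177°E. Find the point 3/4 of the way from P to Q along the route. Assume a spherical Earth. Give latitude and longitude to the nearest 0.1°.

Write both endpoints as unit vectors p₁, p₂ with components (cos φ cos λ, cos φ sin λ, sin φ).
The central angle between the endpoints is δ = arccos(p₁·p₂) ≈ 1.533 rad (87.8°).
Interpolate at f = 3/4 with slerp weights a = sin((1−f)δ)/sin δ ≈ 0.374, b = sin(fδ)/sin δ ≈ 0.913.
p = a·p₁ + b·p₂ ≈ (0.033, 0.305, -0.952); φ = arcsin(p_z) ≈ -72.13°, λ = atan2(p_y, p_x) ≈ 83.87°.

≈ 72.1°S, 83.9°E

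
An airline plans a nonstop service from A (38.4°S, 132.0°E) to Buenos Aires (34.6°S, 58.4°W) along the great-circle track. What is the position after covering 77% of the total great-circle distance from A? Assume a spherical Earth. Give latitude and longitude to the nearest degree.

Write both endpoints as unit vectors p₁, p₂ with components (cos φ cos λ, cos φ sin λ, sin φ).
The central angle between the endpoints is δ = arccos(p₁·p₂) ≈ 1.856 rad (106.4°).
Interpolate at f = 0.77 with slerp weights a = sin((1−f)δ)/sin δ ≈ 0.432, b = sin(fδ)/sin δ ≈ 1.032.
p = a·p₁ + b·p₂ ≈ (0.219, -0.472, -0.854); φ = arcsin(p_z) ≈ -58.65°, λ = atan2(p_y, p_x) ≈ -65.14°.

≈ (59°S, 65°W)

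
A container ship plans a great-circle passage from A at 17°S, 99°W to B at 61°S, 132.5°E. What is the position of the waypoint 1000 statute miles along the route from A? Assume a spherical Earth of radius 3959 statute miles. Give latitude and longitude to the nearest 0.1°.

≈ 30.3°S, 105.3°W

From cos δ = sin φ₁ sin φ₂ + cos φ₁ cos φ₂ cos Δλ, the central angle is δ ≈ 1.604 rad (91.9°). The total great-circle distance is δ·R ≈ 1.604 × 3959 ≈ 6349 mi, so the target fraction is f = 1000/6349 ≈ 0.158.
Interpolate at f ≈ 0.158 with slerp weights a = sin((1−f)δ)/sin δ ≈ 0.976, b = sin(fδ)/sin δ ≈ 0.250.
p = a·p₁ + b·p₂ ≈ (-0.228, -0.833, -0.504); φ = arcsin(p_z) ≈ -30.28°, λ = atan2(p_y, p_x) ≈ -105.31°.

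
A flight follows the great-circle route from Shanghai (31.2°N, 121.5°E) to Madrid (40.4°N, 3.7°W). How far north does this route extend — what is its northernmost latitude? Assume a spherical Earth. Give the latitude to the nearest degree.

The great circle lies in the plane with unit normal n̂ = (p₁ × p₂)/|p₁ × p₂|.
Here n̂_z ≈ -0.533; the vertex latitude is φ_max = arccos|n̂_z| ≈ 57.8°.
Check via Clairaut: cos φ_max = |cos φ₁| · sin C = cos(31.2°)·sin(38.5°) ≈ 0.533, again giving ≈ 57.8°.

≈ 58°N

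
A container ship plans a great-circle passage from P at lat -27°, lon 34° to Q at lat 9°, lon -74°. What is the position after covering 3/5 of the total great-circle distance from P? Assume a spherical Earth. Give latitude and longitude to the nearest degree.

≈ lat -11°, lon -34°

From cos δ = sin φ₁ sin φ₂ + cos φ₁ cos φ₂ cos Δλ, the central angle is δ ≈ 1.921 rad (110.1°).
Interpolate at f = 3/5 with slerp weights a = sin((1−f)δ)/sin δ ≈ 0.740, b = sin(fδ)/sin δ ≈ 0.973.
p = a·p₁ + b·p₂ ≈ (0.811, -0.555, -0.184); φ = arcsin(p_z) ≈ -10.58°, λ = atan2(p_y, p_x) ≈ -34.37°.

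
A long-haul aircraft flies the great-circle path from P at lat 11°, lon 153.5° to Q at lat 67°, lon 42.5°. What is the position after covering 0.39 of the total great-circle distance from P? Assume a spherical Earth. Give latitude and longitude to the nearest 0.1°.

≈ lat 42.2°, lon 137.4°

The haversine formula gives a central angle δ ≈ 1.533 rad (87.8°) between the endpoints.
Interpolate at f = 0.39 with slerp weights a = sin((1−f)δ)/sin δ ≈ 0.805, b = sin(fδ)/sin δ ≈ 0.563.
p = a·p₁ + b·p₂ ≈ (-0.545, 0.501, 0.672); φ = arcsin(p_z) ≈ 42.22°, λ = atan2(p_y, p_x) ≈ 137.39°.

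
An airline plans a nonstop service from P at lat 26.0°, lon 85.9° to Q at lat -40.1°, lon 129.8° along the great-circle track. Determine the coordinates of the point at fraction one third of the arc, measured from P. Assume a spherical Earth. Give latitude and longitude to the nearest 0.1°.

Write both endpoints as unit vectors p₁, p₂ with components (cos φ cos λ, cos φ sin λ, sin φ).
The central angle between the endpoints is δ = arccos(p₁·p₂) ≈ 1.356 rad (77.7°).
Interpolate at f = 1/3 with slerp weights a = sin((1−f)δ)/sin δ ≈ 0.804, b = sin(fδ)/sin δ ≈ 0.447.
p = a·p₁ + b·p₂ ≈ (-0.167, 0.984, 0.065); φ = arcsin(p_z) ≈ 3.71°, λ = atan2(p_y, p_x) ≈ 99.65°.

≈ lat 3.7°, lon 99.6°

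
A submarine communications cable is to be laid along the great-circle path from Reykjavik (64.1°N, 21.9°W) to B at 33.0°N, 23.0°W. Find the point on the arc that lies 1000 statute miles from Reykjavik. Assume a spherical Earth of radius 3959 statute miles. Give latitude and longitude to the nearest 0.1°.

Convert each endpoint to a unit vector on the sphere (x = cos φ cos λ, y = cos φ sin λ, z = sin φ).
The central angle between the endpoints is δ = arccos(p₁·p₂) ≈ 0.543 rad (31.1°). The total great-circle distance is δ·R ≈ 0.543 × 3959 ≈ 2149 mi, so the target fraction is f = 1000/2149 ≈ 0.465.
Interpolate at f ≈ 0.465 with slerp weights a = sin((1−f)δ)/sin δ ≈ 0.554, b = sin(fδ)/sin δ ≈ 0.484.
p = a·p₁ + b·p₂ ≈ (0.598, -0.249, 0.762); φ = arcsin(p_z) ≈ 49.63°, λ = atan2(p_y, p_x) ≈ -22.59°.

≈ 49.6°N, 22.6°W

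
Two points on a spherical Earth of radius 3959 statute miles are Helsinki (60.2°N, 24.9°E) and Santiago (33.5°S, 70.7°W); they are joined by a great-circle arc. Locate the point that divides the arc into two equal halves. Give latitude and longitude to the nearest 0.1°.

From cos δ = sin φ₁ sin φ₂ + cos φ₁ cos φ₂ cos Δλ, the central angle is δ ≈ 2.117 rad (121.3°).
Interpolate at f = 1/2 with slerp weights a = sin((1−f)δ)/sin δ ≈ 1.020, b = sin(fδ)/sin δ ≈ 1.020.
p = a·p₁ + b·p₂ ≈ (0.741, -0.589, 0.322); φ = arcsin(p_z) ≈ 18.79°, λ = atan2(p_y, p_x) ≈ -38.50°.

≈ 18.8°N, 38.5°W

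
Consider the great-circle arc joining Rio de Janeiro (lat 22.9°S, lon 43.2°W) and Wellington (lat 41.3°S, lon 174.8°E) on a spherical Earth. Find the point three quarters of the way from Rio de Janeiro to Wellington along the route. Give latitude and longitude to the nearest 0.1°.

Convert each endpoint to a unit vector on the sphere (x = cos φ cos λ, y = cos φ sin λ, z = sin φ).
The central angle between the endpoints is δ = arccos(p₁·p₂) ≈ 1.863 rad (106.8°).
Interpolate at f = 3/4 with slerp weights a = sin((1−f)δ)/sin δ ≈ 0.469, b = sin(fδ)/sin δ ≈ 1.029.
p = a·p₁ + b·p₂ ≈ (-0.455, -0.226, -0.862); φ = arcsin(p_z) ≈ -59.49°, λ = atan2(p_y, p_x) ≈ -153.59°.

≈ lat 59.5°S, lon 153.6°W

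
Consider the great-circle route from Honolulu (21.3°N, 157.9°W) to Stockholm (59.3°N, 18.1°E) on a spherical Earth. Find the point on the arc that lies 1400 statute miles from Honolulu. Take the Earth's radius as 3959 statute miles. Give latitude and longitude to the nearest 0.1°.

≈ 41.5°N, 156.9°W

From cos δ = sin φ₁ sin φ₂ + cos φ₁ cos φ₂ cos Δλ, the central angle is δ ≈ 1.734 rad (99.3°). The total great-circle distance is δ·R ≈ 1.734 × 3959 ≈ 6864 mi, so the target fraction is f = 1400/6864 ≈ 0.204.
Interpolate at f ≈ 0.204 with slerp weights a = sin((1−f)δ)/sin δ ≈ 0.995, b = sin(fδ)/sin δ ≈ 0.351.
p = a·p₁ + b·p₂ ≈ (-0.689, -0.293, 0.663); φ = arcsin(p_z) ≈ 41.55°, λ = atan2(p_y, p_x) ≈ -156.94°.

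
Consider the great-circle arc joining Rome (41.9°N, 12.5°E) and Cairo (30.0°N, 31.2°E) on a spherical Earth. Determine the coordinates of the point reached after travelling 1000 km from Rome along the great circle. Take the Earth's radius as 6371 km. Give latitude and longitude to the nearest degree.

Convert each endpoint to a unit vector on the sphere (x = cos φ cos λ, y = cos φ sin λ, z = sin φ).
The central angle between the endpoints is δ = arccos(p₁·p₂) ≈ 0.335 rad (19.2°). The total great-circle distance is δ·R ≈ 0.335 × 6371 ≈ 2133 km, so the target fraction is f = 1000/2133 ≈ 0.469.
Interpolate at f ≈ 0.469 with slerp weights a = sin((1−f)δ)/sin δ ≈ 0.538, b = sin(fδ)/sin δ ≈ 0.476.
p = a·p₁ + b·p₂ ≈ (0.744, 0.300, 0.597); φ = arcsin(p_z) ≈ 36.68°, λ = atan2(p_y, p_x) ≈ 21.98°.

≈ 37°N, 22°E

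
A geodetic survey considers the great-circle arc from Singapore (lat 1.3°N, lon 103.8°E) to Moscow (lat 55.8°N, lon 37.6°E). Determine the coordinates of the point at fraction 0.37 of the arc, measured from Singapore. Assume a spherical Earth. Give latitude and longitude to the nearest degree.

≈ lat 25°N, lon 88°E

The haversine formula gives a central angle δ ≈ 1.323 rad (75.8°) between the endpoints.
Interpolate at f = 0.37 with slerp weights a = sin((1−f)δ)/sin δ ≈ 0.764, b = sin(fδ)/sin δ ≈ 0.485.
p = a·p₁ + b·p₂ ≈ (0.034, 0.908, 0.418); φ = arcsin(p_z) ≈ 24.73°, λ = atan2(p_y, p_x) ≈ 87.86°.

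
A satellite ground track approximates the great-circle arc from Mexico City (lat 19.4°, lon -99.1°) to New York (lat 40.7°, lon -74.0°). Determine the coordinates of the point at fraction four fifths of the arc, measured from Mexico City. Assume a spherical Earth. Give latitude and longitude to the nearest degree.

≈ lat 37°, lon -80°

Write both endpoints as unit vectors p₁, p₂ with components (cos φ cos λ, cos φ sin λ, sin φ).
The central angle between the endpoints is δ = arccos(p₁·p₂) ≈ 0.527 rad (30.2°).
Interpolate at f = 4/5 with slerp weights a = sin((1−f)δ)/sin δ ≈ 0.209, b = sin(fδ)/sin δ ≈ 0.814.
p = a·p₁ + b·p₂ ≈ (0.139, -0.788, 0.600); φ = arcsin(p_z) ≈ 36.88°, λ = atan2(p_y, p_x) ≈ -80.01°.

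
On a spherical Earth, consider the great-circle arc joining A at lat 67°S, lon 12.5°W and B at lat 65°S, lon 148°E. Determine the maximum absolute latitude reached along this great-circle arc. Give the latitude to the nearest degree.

≈ 86°S

The great circle lies in the plane with unit normal n̂ = (p₁ × p₂)/|p₁ × p₂|.
Here n̂_z ≈ +0.075; the vertex latitude is φ_max = arccos|n̂_z| ≈ 85.7°.
Check via Clairaut: cos φ_max = |cos φ₁| · sin C = cos(67.0°)·sin(168.9°) ≈ 0.075, again giving ≈ 85.7°.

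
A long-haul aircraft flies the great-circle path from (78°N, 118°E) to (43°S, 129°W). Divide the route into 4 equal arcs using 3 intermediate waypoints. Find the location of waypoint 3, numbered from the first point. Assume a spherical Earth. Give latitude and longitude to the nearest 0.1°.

≈ (9.8°S, 138.1°W)

Write both endpoints as unit vectors p₁, p₂ with components (cos φ cos λ, cos φ sin λ, sin φ).
The central angle between the endpoints is δ = arccos(p₁·p₂) ≈ 2.384 rad (136.6°).
Interpolate at f = 3/4 with slerp weights a = sin((1−f)δ)/sin δ ≈ 0.817, b = sin(fδ)/sin δ ≈ 1.421.
p = a·p₁ + b·p₂ ≈ (-0.734, -0.658, -0.170); φ = arcsin(p_z) ≈ -9.79°, λ = atan2(p_y, p_x) ≈ -138.13°.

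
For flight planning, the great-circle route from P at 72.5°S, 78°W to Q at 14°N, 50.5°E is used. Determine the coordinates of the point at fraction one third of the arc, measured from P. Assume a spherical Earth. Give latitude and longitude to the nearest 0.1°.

Write both endpoints as unit vectors p₁, p₂ with components (cos φ cos λ, cos φ sin λ, sin φ).
The central angle between the endpoints is δ = arccos(p₁·p₂) ≈ 1.996 rad (114.4°).
Interpolate at f = 1/3 with slerp weights a = sin((1−f)δ)/sin δ ≈ 1.066, b = sin(fδ)/sin δ ≈ 0.678.
p = a·p₁ + b·p₂ ≈ (0.485, 0.194, -0.853); φ = arcsin(p_z) ≈ -58.53°, λ = atan2(p_y, p_x) ≈ 21.78°.

≈ 58.5°S, 21.8°E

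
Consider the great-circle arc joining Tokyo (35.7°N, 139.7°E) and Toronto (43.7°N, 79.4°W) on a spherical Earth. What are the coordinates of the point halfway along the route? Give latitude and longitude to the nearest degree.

≈ 68°N, 159°W

Write both endpoints as unit vectors p₁, p₂ with components (cos φ cos λ, cos φ sin λ, sin φ).
The central angle between the endpoints is δ = arccos(p₁·p₂) ≈ 1.623 rad (93.0°).
Interpolate at f = 1/2 with slerp weights a = sin((1−f)δ)/sin δ ≈ 0.726, b = sin(fδ)/sin δ ≈ 0.726.
p = a·p₁ + b·p₂ ≈ (-0.353, -0.135, 0.926); φ = arcsin(p_z) ≈ 67.78°, λ = atan2(p_y, p_x) ≈ -159.13°.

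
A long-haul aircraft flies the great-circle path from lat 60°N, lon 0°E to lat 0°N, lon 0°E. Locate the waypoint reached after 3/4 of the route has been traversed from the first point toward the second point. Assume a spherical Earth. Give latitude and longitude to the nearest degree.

Convert each endpoint to a unit vector on the sphere (x = cos φ cos λ, y = cos φ sin λ, z = sin φ).
The central angle between the endpoints is δ = arccos(p₁·p₂) ≈ 1.047 rad (60.0°).
Interpolate at f = 3/4 with slerp weights a = sin((1−f)δ)/sin δ ≈ 0.299, b = sin(fδ)/sin δ ≈ 0.816.
p = a·p₁ + b·p₂ ≈ (0.966, 0.000, 0.259); φ = arcsin(p_z) ≈ 15.00°, λ = atan2(p_y, p_x) ≈ 0.00°.

≈ lat 15°N, lon 0°E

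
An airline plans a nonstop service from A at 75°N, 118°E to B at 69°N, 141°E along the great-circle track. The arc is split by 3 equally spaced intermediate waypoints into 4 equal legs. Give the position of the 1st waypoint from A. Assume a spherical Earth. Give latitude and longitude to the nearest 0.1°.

The haversine formula gives a central angle δ ≈ 0.160 rad (9.2°) between the endpoints.
Interpolate at f = 1/4 with slerp weights a = sin((1−f)δ)/sin δ ≈ 0.751, b = sin(fδ)/sin δ ≈ 0.251.
p = a·p₁ + b·p₂ ≈ (-0.161, 0.228, 0.960); φ = arcsin(p_z) ≈ 73.77°, λ = atan2(p_y, p_x) ≈ 125.22°.

≈ 73.8°N, 125.2°E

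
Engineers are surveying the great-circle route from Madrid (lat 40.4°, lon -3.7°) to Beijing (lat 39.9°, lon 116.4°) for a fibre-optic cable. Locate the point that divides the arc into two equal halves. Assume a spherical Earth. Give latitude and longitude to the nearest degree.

Write both endpoints as unit vectors p₁, p₂ with components (cos φ cos λ, cos φ sin λ, sin φ).
The central angle between the endpoints is δ = arccos(p₁·p₂) ≈ 1.448 rad (82.9°).
Interpolate at f = 1/2 with slerp weights a = sin((1−f)δ)/sin δ ≈ 0.667, b = sin(fδ)/sin δ ≈ 0.667.
p = a·p₁ + b·p₂ ≈ (0.280, 0.426, 0.861); φ = arcsin(p_z) ≈ 59.38°, λ = atan2(p_y, p_x) ≈ 56.72°.

≈ lat 59°, lon 57°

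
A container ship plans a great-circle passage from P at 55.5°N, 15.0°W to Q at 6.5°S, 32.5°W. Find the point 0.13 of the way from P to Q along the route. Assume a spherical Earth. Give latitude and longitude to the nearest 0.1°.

≈ 47.6°N, 19.1°W

Write both endpoints as unit vectors p₁, p₂ with components (cos φ cos λ, cos φ sin λ, sin φ).
The central angle between the endpoints is δ = arccos(p₁·p₂) ≈ 1.111 rad (63.7°).
Interpolate at f = 0.13 with slerp weights a = sin((1−f)δ)/sin δ ≈ 0.918, b = sin(fδ)/sin δ ≈ 0.161.
p = a·p₁ + b·p₂ ≈ (0.637, -0.220, 0.739); φ = arcsin(p_z) ≈ 47.62°, λ = atan2(p_y, p_x) ≈ -19.08°.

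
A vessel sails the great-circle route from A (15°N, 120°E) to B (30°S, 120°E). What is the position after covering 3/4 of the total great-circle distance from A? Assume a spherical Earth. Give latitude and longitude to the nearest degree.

≈ (19°S, 120°E)

Convert each endpoint to a unit vector on the sphere (x = cos φ cos λ, y = cos φ sin λ, z = sin φ).
The central angle between the endpoints is δ = arccos(p₁·p₂) ≈ 0.785 rad (45.0°).
Interpolate at f = 3/4 with slerp weights a = sin((1−f)δ)/sin δ ≈ 0.276, b = sin(fδ)/sin δ ≈ 0.786.
p = a·p₁ + b·p₂ ≈ (-0.473, 0.820, -0.321); φ = arcsin(p_z) ≈ -18.75°, λ = atan2(p_y, p_x) ≈ 120.00°.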